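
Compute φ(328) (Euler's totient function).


328 = 2^3 × 41
Prime factors: 2, 41
φ(328) = 328 × (1-1/2) × (1-1/41)
= 328 × 1/2 × 40/41 = 160

φ(328) = 160


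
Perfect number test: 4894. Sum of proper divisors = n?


Proper divisors of 4894: 1, 2, 2447
Sum = 1 + 2 + 2447 = 2450

No, 4894 is not perfect (2450 ≠ 4894)


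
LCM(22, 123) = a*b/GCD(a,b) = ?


GCD(22, 123) = 1
LCM = 22*123/1 = 2706/1 = 2706

LCM = 2706


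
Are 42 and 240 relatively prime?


Euclidean algorithm:
240 = 5 * 42 + 30
42 = 1 * 30 + 12
30 = 2 * 12 + 6
12 = 2 * 6 + 0
GCD(42, 240) = 6

No, not coprime (GCD = 6)


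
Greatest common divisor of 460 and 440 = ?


460 = 1 * 440 + 20
440 = 22 * 20 + 0
GCD = 20


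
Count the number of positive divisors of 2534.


2534 = 2^1 × 7^1 × 181^1
d(2534) = (1+1) × (1+1) × (1+1) = 8

8 divisors


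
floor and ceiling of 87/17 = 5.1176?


87/17 = 5.1176
floor = 5
ceil = 6

floor = 5, ceil = 6


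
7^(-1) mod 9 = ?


Use the extended Euclidean algorithm on (9, 7); each row r = 9*s + 7*t:
r=9, s=1, t=0
r=7, s=0, t=1
q=1: r=2, s=1, t=-1   [9*(1) + 7*(-1) = 2]
q=3: r=1, s=-3, t=4   [9*(-3) + 7*(4) = 1]
q=2: r=0, s=7, t=-9   [9*(7) + 7*(-9) = 0]
GCD = 1 with t = 4, so 7*(4) ≡ 1 (mod 9)
Inverse = 4 mod 9 = 4
Check: 7 * 4 = 28 ≡ 1 (mod 9)

7^(-1) ≡ 4 (mod 9)


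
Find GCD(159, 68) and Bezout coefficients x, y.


Tabular extended Euclidean (each row: r = 159*s + 68*t):
r=159, s=1, t=0
r=68, s=0, t=1
q=2: r=23, s=1, t=-2   [159*(1) + 68*(-2) = 23]
q=2: r=22, s=-2, t=5   [159*(-2) + 68*(5) = 22]
q=1: r=1, s=3, t=-7   [159*(3) + 68*(-7) = 1]
q=22: r=0, s=-68, t=159   [159*(-68) + 68*(159) = 0]
GCD = 1; from the row with r=1: x=3, y=-7
Check: 159*(3) + 68*(-7) = 477 - 476 = 1

GCD = 1, x = 3, y = -7


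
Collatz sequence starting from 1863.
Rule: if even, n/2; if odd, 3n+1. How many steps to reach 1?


1863 → 5590 → 2795 → 8386 → 4193 → 12580 → 6290 → 3145 → 9436 → 4718 → 2359 → 7078 → 3539 → 10618 → 5309 → 15928 → 7964 → 3982 → 1991 → 5974 → 2987 → 8962 → 4481 → 13444 → 6722 → 3361 → 10084 → 5042 → 2521 → 7564 → 3782 → 1891 → 5674 → 2837 → 8512 → 4256 → 2128 → 1064 → 532 → 266 → 133 → 400 → 200 → 100 → 50 → 25 → 76 → 38 → 19 → 58 → 29 → 88 → 44 → 22 → 11 → 34 → 17 → 52 → 26 → 13 → 40 → 20 → 10 → 5 → 16 → 8 → 4 → 2 → 1
Total steps = 68

68 steps


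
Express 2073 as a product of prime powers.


2073 / 3 = 691
691 / 691 = 1
2073 = 3 × 691


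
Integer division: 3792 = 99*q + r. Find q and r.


3792 = 99 * 38 + 30
Check: 3762 + 30 = 3792

q = 38, r = 30


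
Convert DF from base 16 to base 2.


DF (base 16) = 223 (decimal)
223 (decimal) = 11011111 (base 2)


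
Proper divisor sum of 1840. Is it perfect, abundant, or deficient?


Proper divisors: 1, 2, 4, 5, 8, 10, 16, 20, 23, 40, 46, 80, 92, 115, 184, 230, 368, 460, 920
Sum = 1 + 2 + 4 + 5 + 8 + 10 + 16 + 20 + 23 + 40 + 46 + 80 + 92 + 115 + 184 + 230 + 368 + 460 + 920 = 2624
2624 > 1840 → abundant

s(1840) = 2624 (abundant)


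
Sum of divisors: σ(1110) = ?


Divisors of 1110: 1, 2, 3, 5, 6, 10, 15, 30, 37, 74, 111, 185, 222, 370, 555, 1110
Sum = 1 + 2 + 3 + 5 + 6 + 10 + 15 + 30 + 37 + 74 + 111 + 185 + 222 + 370 + 555 + 1110 = 2736

σ(1110) = 2736


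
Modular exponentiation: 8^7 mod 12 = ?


8^1 mod 12 = 8
8^2 mod 12 = 4
8^3 mod 12 = 8
8^4 mod 12 = 4
8^5 mod 12 = 8
8^6 mod 12 = 4
8^7 mod 12 = 8


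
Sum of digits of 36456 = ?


3 + 6 + 4 + 5 + 6 = 24


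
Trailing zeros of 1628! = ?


floor(1628/5) = 325
floor(1628/25) = 65
floor(1628/125) = 13
floor(1628/625) = 2
Total = 405

405 trailing zeros


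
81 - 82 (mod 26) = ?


81 - 82 = -1
-1 mod 26 = 25


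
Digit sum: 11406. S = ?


1 + 1 + 4 + 0 + 6 = 12


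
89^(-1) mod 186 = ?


Use the extended Euclidean algorithm on (186, 89); each row r = 186*s + 89*t:
r=186, s=1, t=0
r=89, s=0, t=1
q=2: r=8, s=1, t=-2   [186*(1) + 89*(-2) = 8]
q=11: r=1, s=-11, t=23   [186*(-11) + 89*(23) = 1]
q=8: r=0, s=89, t=-186   [186*(89) + 89*(-186) = 0]
GCD = 1 with t = 23, so 89*(23) ≡ 1 (mod 186)
Inverse = 23 mod 186 = 23
Check: 89 * 23 = 2047 ≡ 1 (mod 186)

89^(-1) ≡ 23 (mod 186)


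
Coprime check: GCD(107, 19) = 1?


Euclidean algorithm:
107 = 5 * 19 + 12
19 = 1 * 12 + 7
12 = 1 * 7 + 5
7 = 1 * 5 + 2
5 = 2 * 2 + 1
2 = 2 * 1 + 0
GCD(107, 19) = 1

Yes, coprime (GCD = 1)


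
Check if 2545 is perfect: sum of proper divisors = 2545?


Proper divisors of 2545: 1, 5, 509
Sum = 1 + 5 + 509 = 515

No, 2545 is not perfect (515 ≠ 2545)


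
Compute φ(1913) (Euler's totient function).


1913 = 1913
Prime factors: 1913
φ(1913) = 1913 × (1-1/1913)
= 1913 × 1912/1913 = 1912

φ(1913) = 1912


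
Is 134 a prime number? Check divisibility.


134 / 2 = 67 (exact division)
134 is NOT prime.

No, 134 is not prime


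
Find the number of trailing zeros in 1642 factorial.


floor(1642/5) = 328
floor(1642/25) = 65
floor(1642/125) = 13
floor(1642/625) = 2
Total = 408

408 trailing zeros


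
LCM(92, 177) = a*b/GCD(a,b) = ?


GCD(92, 177) = 1
LCM = 92*177/1 = 16284/1 = 16284

LCM = 16284


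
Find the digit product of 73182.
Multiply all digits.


7 × 3 × 1 × 8 × 2 = 336


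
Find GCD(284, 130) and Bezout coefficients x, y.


Tabular extended Euclidean (each row: r = 284*s + 130*t):
r=284, s=1, t=0
r=130, s=0, t=1
q=2: r=24, s=1, t=-2   [284*(1) + 130*(-2) = 24]
q=5: r=10, s=-5, t=11   [284*(-5) + 130*(11) = 10]
q=2: r=4, s=11, t=-24   [284*(11) + 130*(-24) = 4]
q=2: r=2, s=-27, t=59   [284*(-27) + 130*(59) = 2]
q=2: r=0, s=65, t=-142   [284*(65) + 130*(-142) = 0]
GCD = 2; from the row with r=2: x=-27, y=59
Check: 284*(-27) + 130*(59) = -7668 + 7670 = 2

GCD = 2, x = -27, y = 59


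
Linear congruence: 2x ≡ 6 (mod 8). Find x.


GCD(2, 8) = 2 divides 6
Divide: 1x ≡ 3 (mod 4)
x ≡ 3 (mod 4)


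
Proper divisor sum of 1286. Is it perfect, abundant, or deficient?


Proper divisors: 1, 2, 643
Sum = 1 + 2 + 643 = 646
646 < 1286 → deficient

s(1286) = 646 (deficient)


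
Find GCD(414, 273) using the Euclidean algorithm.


414 = 1 * 273 + 141
273 = 1 * 141 + 132
141 = 1 * 132 + 9
132 = 14 * 9 + 6
9 = 1 * 6 + 3
6 = 2 * 3 + 0
GCD = 3


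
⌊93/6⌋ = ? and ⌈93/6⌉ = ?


93/6 = 15.5000
floor = 15
ceil = 16

floor = 15, ceil = 16


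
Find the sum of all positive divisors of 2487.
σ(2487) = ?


Divisors of 2487: 1, 3, 829, 2487
Sum = 1 + 3 + 829 + 2487 = 3320

σ(2487) = 3320


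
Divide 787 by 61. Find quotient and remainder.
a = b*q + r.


787 = 61 * 12 + 55
Check: 732 + 55 = 787

q = 12, r = 55


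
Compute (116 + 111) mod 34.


116 + 111 = 227
227 mod 34 = 23


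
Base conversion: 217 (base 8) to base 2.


217 (base 8) = 143 (decimal)
143 (decimal) = 10001111 (base 2)


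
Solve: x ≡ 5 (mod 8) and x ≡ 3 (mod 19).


M = 8*19 = 152
M1 = M/8 = 19, M2 = M/19 = 8
M1^(-1) mod 8 = 3, M2^(-1) mod 19 = 12
x = 5*19*3 + 3*8*12 = 573
573 mod 152 = 117
Check: 117 mod 8 = 5 ✓, 117 mod 19 = 3 ✓

x ≡ 117 (mod 152)


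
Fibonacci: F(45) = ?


Sequence: 1, 1, 2, 3, 5, 8, 13, 21, 34, 55, 89, 144, 233, 377, 610, 987, 1597, 2584, 4181, 6765, 10946, 17711, 28657, 46368, 75025, 121393, 196418, 317811, 514229, 832040, 1346269, 2178309, 3524578, 5702887, 9227465, 14930352, 24157817, 39088169, 63245986, 102334155, 165580141, 267914296, 433494437, 701408733, 1134903170
F(45) = 1134903170


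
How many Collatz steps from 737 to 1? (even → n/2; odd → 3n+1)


737 → 2212 → 1106 → 553 → 1660 → 830 → 415 → 1246 → 623 → 1870 → 935 → 2806 → 1403 → 4210 → 2105 → 6316 → 3158 → 1579 → 4738 → 2369 → 7108 → 3554 → 1777 → 5332 → 2666 → 1333 → 4000 → 2000 → 1000 → 500 → 250 → 125 → 376 → 188 → 94 → 47 → 142 → 71 → 214 → 107 → 322 → 161 → 484 → 242 → 121 → 364 → 182 → 91 → 274 → 137 → 412 → 206 → 103 → 310 → 155 → 466 → 233 → 700 → 350 → 175 → 526 → 263 → 790 → 395 → 1186 → 593 → 1780 → 890 → 445 → 1336 → 668 → 334 → 167 → 502 → 251 → 754 → 377 → 1132 → 566 → 283 → 850 → 425 → 1276 → 638 → 319 → 958 → 479 → 1438 → 719 → 2158 → 1079 → 3238 → 1619 → 4858 → 2429 → 7288 → 3644 → 1822 → 911 → 2734 → 1367 → 4102 → 2051 → 6154 → 3077 → 9232 → 4616 → 2308 → 1154 → 577 → 1732 → 866 → 433 → 1300 → 650 → 325 → 976 → 488 → 244 → 122 → 61 → 184 → 92 → 46 → 23 → 70 → 35 → 106 → 53 → 160 → 80 → 40 → 20 → 10 → 5 → 16 → 8 → 4 → 2 → 1
Total steps = 139

139 steps


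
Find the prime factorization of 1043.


1043 / 7 = 149
149 / 149 = 1
1043 = 7 × 149


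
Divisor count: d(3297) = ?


3297 = 3^1 × 7^1 × 157^1
d(3297) = (1+1) × (1+1) × (1+1) = 8

8 divisors


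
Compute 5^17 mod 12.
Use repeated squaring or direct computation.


5^1 mod 12 = 5
5^2 mod 12 = 1
5^3 mod 12 = 5
5^4 mod 12 = 1
5^5 mod 12 = 5
5^6 mod 12 = 1
5^7 mod 12 = 5
5^8 mod 12 = 1
5^9 mod 12 = 5
5^10 mod 12 = 1
5^11 mod 12 = 5
5^12 mod 12 = 1
5^13 mod 12 = 5
5^14 mod 12 = 1
5^15 mod 12 = 5
5^16 mod 12 = 1
5^17 mod 12 = 5


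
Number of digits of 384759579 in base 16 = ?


384759579 in base 16 = 16EEF71B
Number of digits = 8

8 digits (base 16)


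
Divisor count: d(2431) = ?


2431 = 11^1 × 13^1 × 17^1
d(2431) = (1+1) × (1+1) × (1+1) = 8

8 divisors


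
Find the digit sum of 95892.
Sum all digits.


9 + 5 + 8 + 9 + 2 = 33


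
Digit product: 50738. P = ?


5 × 0 × 7 × 3 × 8 = 0


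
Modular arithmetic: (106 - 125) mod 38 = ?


106 - 125 = -19
-19 mod 38 = 19


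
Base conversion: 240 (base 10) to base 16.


240 (base 10) = 240 (decimal)
240 (decimal) = F0 (base 16)


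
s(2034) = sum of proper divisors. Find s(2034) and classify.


Proper divisors: 1, 2, 3, 6, 9, 18, 113, 226, 339, 678, 1017
Sum = 1 + 2 + 3 + 6 + 9 + 18 + 113 + 226 + 339 + 678 + 1017 = 2412
2412 > 2034 → abundant

s(2034) = 2412 (abundant)


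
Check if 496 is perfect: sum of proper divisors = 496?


Proper divisors of 496: 1, 2, 4, 8, 16, 31, 62, 124, 248
Sum = 1 + 2 + 4 + 8 + 16 + 31 + 62 + 124 + 248 = 496

Yes, 496 is perfect (496 = 496)


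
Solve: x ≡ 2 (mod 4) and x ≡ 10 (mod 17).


M = 4*17 = 68
M1 = M/4 = 17, M2 = M/17 = 4
M1^(-1) mod 4 = 1, M2^(-1) mod 17 = 13
x = 2*17*1 + 10*4*13 = 554
554 mod 68 = 10
Check: 10 mod 4 = 2 ✓, 10 mod 17 = 10 ✓

x ≡ 10 (mod 68)


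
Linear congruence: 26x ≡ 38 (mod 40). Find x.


GCD(26, 40) = 2 divides 38
Divide: 13x ≡ 19 (mod 20)
x ≡ 3 (mod 20)


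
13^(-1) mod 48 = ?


Use the extended Euclidean algorithm on (48, 13); each row r = 48*s + 13*t:
r=48, s=1, t=0
r=13, s=0, t=1
q=3: r=9, s=1, t=-3   [48*(1) + 13*(-3) = 9]
q=1: r=4, s=-1, t=4   [48*(-1) + 13*(4) = 4]
q=2: r=1, s=3, t=-11   [48*(3) + 13*(-11) = 1]
q=4: r=0, s=-13, t=48   [48*(-13) + 13*(48) = 0]
GCD = 1 with t = -11, so 13*(-11) ≡ 1 (mod 48)
Inverse = -11 mod 48 = 37
Check: 13 * 37 = 481 ≡ 1 (mod 48)

13^(-1) ≡ 37 (mod 48)


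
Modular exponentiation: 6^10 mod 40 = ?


6^1 mod 40 = 6
6^2 mod 40 = 36
6^3 mod 40 = 16
6^4 mod 40 = 16
6^5 mod 40 = 16
6^6 mod 40 = 16
6^7 mod 40 = 16
6^8 mod 40 = 16
6^9 mod 40 = 16
6^10 mod 40 = 16


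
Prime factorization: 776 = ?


776 / 2 = 388
388 / 2 = 194
194 / 2 = 97
97 / 97 = 1
776 = 2^3 × 97


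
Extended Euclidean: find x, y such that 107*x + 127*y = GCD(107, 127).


Tabular extended Euclidean (each row: r = 107*s + 127*t):
r=107, s=1, t=0
r=127, s=0, t=1
q=0: r=107, s=1, t=0   [107*(1) + 127*(0) = 107]
q=1: r=20, s=-1, t=1   [107*(-1) + 127*(1) = 20]
q=5: r=7, s=6, t=-5   [107*(6) + 127*(-5) = 7]
q=2: r=6, s=-13, t=11   [107*(-13) + 127*(11) = 6]
q=1: r=1, s=19, t=-16   [107*(19) + 127*(-16) = 1]
q=6: r=0, s=-127, t=107   [107*(-127) + 127*(107) = 0]
GCD = 1; from the row with r=1: x=19, y=-16
Check: 107*(19) + 127*(-16) = 2033 - 2032 = 1

GCD = 1, x = 19, y = -16


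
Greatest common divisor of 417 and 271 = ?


417 = 1 * 271 + 146
271 = 1 * 146 + 125
146 = 1 * 125 + 21
125 = 5 * 21 + 20
21 = 1 * 20 + 1
20 = 20 * 1 + 0
GCD = 1


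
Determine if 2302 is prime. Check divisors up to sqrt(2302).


2302 / 2 = 1151 (exact division)
2302 is NOT prime.

No, 2302 is not prime


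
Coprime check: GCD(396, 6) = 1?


Euclidean algorithm:
396 = 66 * 6 + 0
GCD(396, 6) = 6

No, not coprime (GCD = 6)


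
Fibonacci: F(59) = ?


Sequence: 1, 1, 2, 3, 5, 8, 13, 21, 34, 55, 89, 144, 233, 377, 610, 987, 1597, 2584, 4181, 6765, 10946, 17711, 28657, 46368, 75025, 121393, 196418, 317811, 514229, 832040, 1346269, 2178309, 3524578, 5702887, 9227465, 14930352, 24157817, 39088169, 63245986, 102334155, 165580141, 267914296, 433494437, 701408733, 1134903170, 1836311903, 2971215073, 4807526976, 7778742049, 12586269025, 20365011074, 32951280099, 53316291173, 86267571272, 139583862445, 225851433717, 365435296162, 591286729879, 956722026041
F(59) = 956722026041


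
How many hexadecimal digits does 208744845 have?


208744845 in base 16 = C71318D
Number of digits = 7

7 digits (base 16)


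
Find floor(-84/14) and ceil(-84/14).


-84/14 = -6.0000
floor = -6
ceil = -6

floor = -6, ceil = -6


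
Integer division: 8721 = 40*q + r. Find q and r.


8721 = 40 * 218 + 1
Check: 8720 + 1 = 8721

q = 218, r = 1


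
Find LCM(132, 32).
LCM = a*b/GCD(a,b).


GCD(132, 32) = 4
LCM = 132*32/4 = 4224/4 = 1056

LCM = 1056


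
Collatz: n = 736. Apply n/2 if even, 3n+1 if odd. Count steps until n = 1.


736 → 368 → 184 → 92 → 46 → 23 → 70 → 35 → 106 → 53 → 160 → 80 → 40 → 20 → 10 → 5 → 16 → 8 → 4 → 2 → 1
Total steps = 20

20 steps


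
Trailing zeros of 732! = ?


floor(732/5) = 146
floor(732/25) = 29
floor(732/125) = 5
floor(732/625) = 1
Total = 181

181 trailing zeros


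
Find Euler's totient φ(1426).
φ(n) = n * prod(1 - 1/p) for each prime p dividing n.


1426 = 2 × 23 × 31
Prime factors: 2, 23, 31
φ(1426) = 1426 × (1-1/2) × (1-1/23) × (1-1/31)
= 1426 × 1/2 × 22/23 × 30/31 = 660

φ(1426) = 660


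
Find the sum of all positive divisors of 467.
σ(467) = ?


Divisors of 467: 1, 467
Sum = 1 + 467 = 468

σ(467) = 468


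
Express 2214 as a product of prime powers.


2214 / 2 = 1107
1107 / 3 = 369
369 / 3 = 123
123 / 3 = 41
41 / 41 = 1
2214 = 2 × 3^3 × 41


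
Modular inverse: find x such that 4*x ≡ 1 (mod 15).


Use the extended Euclidean algorithm on (15, 4); each row r = 15*s + 4*t:
r=15, s=1, t=0
r=4, s=0, t=1
q=3: r=3, s=1, t=-3   [15*(1) + 4*(-3) = 3]
q=1: r=1, s=-1, t=4   [15*(-1) + 4*(4) = 1]
q=3: r=0, s=4, t=-15   [15*(4) + 4*(-15) = 0]
GCD = 1 with t = 4, so 4*(4) ≡ 1 (mod 15)
Inverse = 4 mod 15 = 4
Check: 4 * 4 = 16 ≡ 1 (mod 15)

4^(-1) ≡ 4 (mod 15)


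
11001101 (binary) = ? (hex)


11001101 (base 2) = 205 (decimal)
205 (decimal) = CD (base 16)


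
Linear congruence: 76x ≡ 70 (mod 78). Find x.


GCD(76, 78) = 2 divides 70
Divide: 38x ≡ 35 (mod 39)
x ≡ 4 (mod 39)


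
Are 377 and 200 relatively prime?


Euclidean algorithm:
377 = 1 * 200 + 177
200 = 1 * 177 + 23
177 = 7 * 23 + 16
23 = 1 * 16 + 7
16 = 2 * 7 + 2
7 = 3 * 2 + 1
2 = 2 * 1 + 0
GCD(377, 200) = 1

Yes, coprime (GCD = 1)


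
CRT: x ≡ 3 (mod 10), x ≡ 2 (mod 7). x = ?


M = 10*7 = 70
M1 = M/10 = 7, M2 = M/7 = 10
M1^(-1) mod 10 = 3, M2^(-1) mod 7 = 5
x = 3*7*3 + 2*10*5 = 163
163 mod 70 = 23
Check: 23 mod 10 = 3 ✓, 23 mod 7 = 2 ✓

x ≡ 23 (mod 70)


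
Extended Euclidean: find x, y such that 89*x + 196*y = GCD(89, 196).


Tabular extended Euclidean (each row: r = 89*s + 196*t):
r=89, s=1, t=0
r=196, s=0, t=1
q=0: r=89, s=1, t=0   [89*(1) + 196*(0) = 89]
q=2: r=18, s=-2, t=1   [89*(-2) + 196*(1) = 18]
q=4: r=17, s=9, t=-4   [89*(9) + 196*(-4) = 17]
q=1: r=1, s=-11, t=5   [89*(-11) + 196*(5) = 1]
q=17: r=0, s=196, t=-89   [89*(196) + 196*(-89) = 0]
GCD = 1; from the row with r=1: x=-11, y=5
Check: 89*(-11) + 196*(5) = -979 + 980 = 1

GCD = 1, x = -11, y = 5


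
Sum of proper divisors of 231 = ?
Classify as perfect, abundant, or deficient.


Proper divisors: 1, 3, 7, 11, 21, 33, 77
Sum = 1 + 3 + 7 + 11 + 21 + 33 + 77 = 153
153 < 231 → deficient

s(231) = 153 (deficient)


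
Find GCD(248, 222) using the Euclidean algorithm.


248 = 1 * 222 + 26
222 = 8 * 26 + 14
26 = 1 * 14 + 12
14 = 1 * 12 + 2
12 = 6 * 2 + 0
GCD = 2


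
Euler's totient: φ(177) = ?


177 = 3 × 59
Prime factors: 3, 59
φ(177) = 177 × (1-1/3) × (1-1/59)
= 177 × 2/3 × 58/59 = 116

φ(177) = 116


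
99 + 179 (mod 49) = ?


99 + 179 = 278
278 mod 49 = 33


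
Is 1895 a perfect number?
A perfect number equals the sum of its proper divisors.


Proper divisors of 1895: 1, 5, 379
Sum = 1 + 5 + 379 = 385

No, 1895 is not perfect (385 ≠ 1895)


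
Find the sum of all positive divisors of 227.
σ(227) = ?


Divisors of 227: 1, 227
Sum = 1 + 227 = 228

σ(227) = 228


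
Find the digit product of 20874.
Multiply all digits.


2 × 0 × 8 × 7 × 4 = 0


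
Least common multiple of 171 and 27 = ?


GCD(171, 27) = 9
LCM = 171*27/9 = 4617/9 = 513

LCM = 513


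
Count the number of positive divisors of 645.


645 = 3^1 × 5^1 × 43^1
d(645) = (1+1) × (1+1) × (1+1) = 8

8 divisors


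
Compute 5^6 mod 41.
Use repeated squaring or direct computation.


5^1 mod 41 = 5
5^2 mod 41 = 25
5^3 mod 41 = 2
5^4 mod 41 = 10
5^5 mod 41 = 9
5^6 mod 41 = 4


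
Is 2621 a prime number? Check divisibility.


Check divisors up to sqrt(2621) = 51.1957
No divisors found.
2621 is prime.

Yes, 2621 is prime


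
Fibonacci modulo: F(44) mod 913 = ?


F(k) mod 913 for k=1..44:
1, 1, 2, 3, 5, 8, 13, 21, 34, 55, 89, 144, 233, 377, 610, 74, 684, 758, 529, 374, 903, 364, 354, 718, 159, 877, 123, 87, 210, 297, 507, 804, 398, 289, 687, 63, 750, 813, 650, 550, 287, 837, 211, 135
F(44) mod 913 = 135


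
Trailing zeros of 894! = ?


floor(894/5) = 178
floor(894/25) = 35
floor(894/125) = 7
floor(894/625) = 1
Total = 221

221 trailing zeros


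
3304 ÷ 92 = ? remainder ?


3304 = 92 * 35 + 84
Check: 3220 + 84 = 3304

q = 35, r = 84


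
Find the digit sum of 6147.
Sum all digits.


6 + 1 + 4 + 7 = 18


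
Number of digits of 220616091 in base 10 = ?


220616091 has 9 digits in base 10
floor(log10(220616091)) + 1 = floor(8.3436) + 1 = 9

9 digits (base 10)


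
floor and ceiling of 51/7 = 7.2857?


51/7 = 7.2857
floor = 7
ceil = 8

floor = 7, ceil = 8


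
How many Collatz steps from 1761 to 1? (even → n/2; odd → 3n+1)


1761 → 5284 → 2642 → 1321 → 3964 → 1982 → 991 → 2974 → 1487 → 4462 → 2231 → 6694 → 3347 → 10042 → 5021 → 15064 → 7532 → 3766 → 1883 → 5650 → 2825 → 8476 → 4238 → 2119 → 6358 → 3179 → 9538 → 4769 → 14308 → 7154 → 3577 → 10732 → 5366 → 2683 → 8050 → 4025 → 12076 → 6038 → 3019 → 9058 → 4529 → 13588 → 6794 → 3397 → 10192 → 5096 → 2548 → 1274 → 637 → 1912 → 956 → 478 → 239 → 718 → 359 → 1078 → 539 → 1618 → 809 → 2428 → 1214 → 607 → 1822 → 911 → 2734 → 1367 → 4102 → 2051 → 6154 → 3077 → 9232 → 4616 → 2308 → 1154 → 577 → 1732 → 866 → 433 → 1300 → 650 → 325 → 976 → 488 → 244 → 122 → 61 → 184 → 92 → 46 → 23 → 70 → 35 → 106 → 53 → 160 → 80 → 40 → 20 → 10 → 5 → 16 → 8 → 4 → 2 → 1
Total steps = 104

104 steps


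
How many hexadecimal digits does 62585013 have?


62585013 in base 16 = 3BAF8B5
Number of digits = 7

7 digits (base 16)


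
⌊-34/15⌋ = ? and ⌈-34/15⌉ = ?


-34/15 = -2.2667
floor = -3
ceil = -2

floor = -3, ceil = -2


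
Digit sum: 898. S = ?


8 + 9 + 8 = 25


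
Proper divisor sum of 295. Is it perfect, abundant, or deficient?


Proper divisors: 1, 5, 59
Sum = 1 + 5 + 59 = 65
65 < 295 → deficient

s(295) = 65 (deficient)


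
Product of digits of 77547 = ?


7 × 7 × 5 × 4 × 7 = 6860


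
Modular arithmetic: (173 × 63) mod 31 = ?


173 × 63 = 10899
10899 mod 31 = 18


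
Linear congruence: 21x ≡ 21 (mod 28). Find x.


GCD(21, 28) = 7 divides 21
Divide: 3x ≡ 3 (mod 4)
x ≡ 1 (mod 4)


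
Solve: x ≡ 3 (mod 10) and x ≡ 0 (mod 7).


M = 10*7 = 70
M1 = M/10 = 7, M2 = M/7 = 10
M1^(-1) mod 10 = 3, M2^(-1) mod 7 = 5
x = 3*7*3 + 0*10*5 = 63
63 mod 70 = 63
Check: 63 mod 10 = 3 ✓, 63 mod 7 = 0 ✓

x ≡ 63 (mod 70)


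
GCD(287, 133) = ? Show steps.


287 = 2 * 133 + 21
133 = 6 * 21 + 7
21 = 3 * 7 + 0
GCD = 7


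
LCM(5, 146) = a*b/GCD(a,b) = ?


GCD(5, 146) = 1
LCM = 5*146/1 = 730/1 = 730

LCM = 730


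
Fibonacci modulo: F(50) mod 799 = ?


F(k) mod 799 for k=1..50:
1, 1, 2, 3, 5, 8, 13, 21, 34, 55, 89, 144, 233, 377, 610, 188, 798, 187, 186, 373, 559, 133, 692, 26, 718, 744, 663, 608, 472, 281, 753, 235, 189, 424, 613, 238, 52, 290, 342, 632, 175, 8, 183, 191, 374, 565, 140, 705, 46, 751
F(50) mod 799 = 751


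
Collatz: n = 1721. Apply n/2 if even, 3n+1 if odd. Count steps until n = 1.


1721 → 5164 → 2582 → 1291 → 3874 → 1937 → 5812 → 2906 → 1453 → 4360 → 2180 → 1090 → 545 → 1636 → 818 → 409 → 1228 → 614 → 307 → 922 → 461 → 1384 → 692 → 346 → 173 → 520 → 260 → 130 → 65 → 196 → 98 → 49 → 148 → 74 → 37 → 112 → 56 → 28 → 14 → 7 → 22 → 11 → 34 → 17 → 52 → 26 → 13 → 40 → 20 → 10 → 5 → 16 → 8 → 4 → 2 → 1
Total steps = 55

55 steps


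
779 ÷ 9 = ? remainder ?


779 = 9 * 86 + 5
Check: 774 + 5 = 779

q = 86, r = 5


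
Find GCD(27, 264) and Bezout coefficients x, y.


Tabular extended Euclidean (each row: r = 27*s + 264*t):
r=27, s=1, t=0
r=264, s=0, t=1
q=0: r=27, s=1, t=0   [27*(1) + 264*(0) = 27]
q=9: r=21, s=-9, t=1   [27*(-9) + 264*(1) = 21]
q=1: r=6, s=10, t=-1   [27*(10) + 264*(-1) = 6]
q=3: r=3, s=-39, t=4   [27*(-39) + 264*(4) = 3]
q=2: r=0, s=88, t=-9   [27*(88) + 264*(-9) = 0]
GCD = 3; from the row with r=3: x=-39, y=4
Check: 27*(-39) + 264*(4) = -1053 + 1056 = 3

GCD = 3, x = -39, y = 4


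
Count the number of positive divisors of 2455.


2455 = 5^1 × 491^1
d(2455) = (1+1) × (1+1) = 4

4 divisors


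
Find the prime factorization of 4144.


4144 / 2 = 2072
2072 / 2 = 1036
1036 / 2 = 518
518 / 2 = 259
259 / 7 = 37
37 / 37 = 1
4144 = 2^4 × 7 × 37


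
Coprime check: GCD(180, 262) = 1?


Euclidean algorithm:
262 = 1 * 180 + 82
180 = 2 * 82 + 16
82 = 5 * 16 + 2
16 = 8 * 2 + 0
GCD(180, 262) = 2

No, not coprime (GCD = 2)


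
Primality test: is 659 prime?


Check divisors up to sqrt(659) = 25.6710
No divisors found.
659 is prime.

Yes, 659 is prime


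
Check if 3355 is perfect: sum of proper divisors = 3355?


Proper divisors of 3355: 1, 5, 11, 55, 61, 305, 671
Sum = 1 + 5 + 11 + 55 + 61 + 305 + 671 = 1109

No, 3355 is not perfect (1109 ≠ 3355)


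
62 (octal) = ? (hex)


62 (base 8) = 50 (decimal)
50 (decimal) = 32 (base 16)


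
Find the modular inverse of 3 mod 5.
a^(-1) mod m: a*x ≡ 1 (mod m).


Use the extended Euclidean algorithm on (5, 3); each row r = 5*s + 3*t:
r=5, s=1, t=0
r=3, s=0, t=1
q=1: r=2, s=1, t=-1   [5*(1) + 3*(-1) = 2]
q=1: r=1, s=-1, t=2   [5*(-1) + 3*(2) = 1]
q=2: r=0, s=3, t=-5   [5*(3) + 3*(-5) = 0]
GCD = 1 with t = 2, so 3*(2) ≡ 1 (mod 5)
Inverse = 2 mod 5 = 2
Check: 3 * 2 = 6 ≡ 1 (mod 5)

3^(-1) ≡ 2 (mod 5)


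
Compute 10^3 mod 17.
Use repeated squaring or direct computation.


10^1 mod 17 = 10
10^2 mod 17 = 15
10^3 mod 17 = 14


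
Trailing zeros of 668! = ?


floor(668/5) = 133
floor(668/25) = 26
floor(668/125) = 5
floor(668/625) = 1
Total = 165

165 trailing zeros


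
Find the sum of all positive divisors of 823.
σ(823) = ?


Divisors of 823: 1, 823
Sum = 1 + 823 = 824

σ(823) = 824


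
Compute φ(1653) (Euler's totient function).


1653 = 3 × 19 × 29
Prime factors: 3, 19, 29
φ(1653) = 1653 × (1-1/3) × (1-1/19) × (1-1/29)
= 1653 × 2/3 × 18/19 × 28/29 = 1008

φ(1653) = 1008


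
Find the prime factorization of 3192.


3192 / 2 = 1596
1596 / 2 = 798
798 / 2 = 399
399 / 3 = 133
133 / 7 = 19
19 / 19 = 1
3192 = 2^3 × 3 × 7 × 19


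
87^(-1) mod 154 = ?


Use the extended Euclidean algorithm on (154, 87); each row r = 154*s + 87*t:
r=154, s=1, t=0
r=87, s=0, t=1
q=1: r=67, s=1, t=-1   [154*(1) + 87*(-1) = 67]
q=1: r=20, s=-1, t=2   [154*(-1) + 87*(2) = 20]
q=3: r=7, s=4, t=-7   [154*(4) + 87*(-7) = 7]
q=2: r=6, s=-9, t=16   [154*(-9) + 87*(16) = 6]
q=1: r=1, s=13, t=-23   [154*(13) + 87*(-23) = 1]
q=6: r=0, s=-87, t=154   [154*(-87) + 87*(154) = 0]
GCD = 1 with t = -23, so 87*(-23) ≡ 1 (mod 154)
Inverse = -23 mod 154 = 131
Check: 87 * 131 = 11397 ≡ 1 (mod 154)

87^(-1) ≡ 131 (mod 154)


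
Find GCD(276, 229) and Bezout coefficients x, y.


Tabular extended Euclidean (each row: r = 276*s + 229*t):
r=276, s=1, t=0
r=229, s=0, t=1
q=1: r=47, s=1, t=-1   [276*(1) + 229*(-1) = 47]
q=4: r=41, s=-4, t=5   [276*(-4) + 229*(5) = 41]
q=1: r=6, s=5, t=-6   [276*(5) + 229*(-6) = 6]
q=6: r=5, s=-34, t=41   [276*(-34) + 229*(41) = 5]
q=1: r=1, s=39, t=-47   [276*(39) + 229*(-47) = 1]
q=5: r=0, s=-229, t=276   [276*(-229) + 229*(276) = 0]
GCD = 1; from the row with r=1: x=39, y=-47
Check: 276*(39) + 229*(-47) = 10764 - 10763 = 1

GCD = 1, x = 39, y = -47


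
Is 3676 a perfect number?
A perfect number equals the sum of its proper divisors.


Proper divisors of 3676: 1, 2, 4, 919, 1838
Sum = 1 + 2 + 4 + 919 + 1838 = 2764

No, 3676 is not perfect (2764 ≠ 3676)


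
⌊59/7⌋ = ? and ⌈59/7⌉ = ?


59/7 = 8.4286
floor = 8
ceil = 9

floor = 8, ceil = 9


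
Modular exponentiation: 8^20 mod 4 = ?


8^1 mod 4 = 0
8^2 mod 4 = 0
8^3 mod 4 = 0
8^4 mod 4 = 0
8^5 mod 4 = 0
8^6 mod 4 = 0
8^7 mod 4 = 0
8^8 mod 4 = 0
8^9 mod 4 = 0
8^10 mod 4 = 0
8^11 mod 4 = 0
8^12 mod 4 = 0
8^13 mod 4 = 0
8^14 mod 4 = 0
8^15 mod 4 = 0
8^16 mod 4 = 0
8^17 mod 4 = 0
8^18 mod 4 = 0
8^19 mod 4 = 0
8^20 mod 4 = 0


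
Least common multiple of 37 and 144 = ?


GCD(37, 144) = 1
LCM = 37*144/1 = 5328/1 = 5328

LCM = 5328


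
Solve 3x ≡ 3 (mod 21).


GCD(3, 21) = 3 divides 3
Divide: 1x ≡ 1 (mod 7)
x ≡ 1 (mod 7)


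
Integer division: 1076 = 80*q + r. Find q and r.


1076 = 80 * 13 + 36
Check: 1040 + 36 = 1076

q = 13, r = 36


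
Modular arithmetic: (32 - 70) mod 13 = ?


32 - 70 = -38
-38 mod 13 = 1


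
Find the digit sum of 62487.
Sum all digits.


6 + 2 + 4 + 8 + 7 = 27


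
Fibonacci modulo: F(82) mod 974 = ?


F(k) mod 974 for k=1..82:
1, 1, 2, 3, 5, 8, 13, 21, 34, 55, 89, 144, 233, 377, 610, 13, 623, 636, 285, 921, 232, 179, 411, 590, 27, 617, 644, 287, 931, 244, 201, 445, 646, 117, 763, 880, 669, 575, 270, 845, 141, 12, 153, 165, 318, 483, 801, 310, 137, 447, 584, 57, 641, 698, 365, 89, 454, 543, 23, 566, 589, 181, 770, 951, 747, 724, 497, 247, 744, 17, 761, 778, 565, 369, 934, 329, 289, 618, 907, 551, 484, 61
F(82) mod 974 = 61


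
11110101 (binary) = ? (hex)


11110101 (base 2) = 245 (decimal)
245 (decimal) = F5 (base 16)


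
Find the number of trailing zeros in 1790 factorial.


floor(1790/5) = 358
floor(1790/25) = 71
floor(1790/125) = 14
floor(1790/625) = 2
Total = 445

445 trailing zeros


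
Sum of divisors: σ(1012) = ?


Divisors of 1012: 1, 2, 4, 11, 22, 23, 44, 46, 92, 253, 506, 1012
Sum = 1 + 2 + 4 + 11 + 22 + 23 + 44 + 46 + 92 + 253 + 506 + 1012 = 2016

σ(1012) = 2016


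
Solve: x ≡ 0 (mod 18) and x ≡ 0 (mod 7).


M = 18*7 = 126
M1 = M/18 = 7, M2 = M/7 = 18
M1^(-1) mod 18 = 13, M2^(-1) mod 7 = 2
x = 0*7*13 + 0*18*2 = 0
0 mod 126 = 0
Check: 0 mod 18 = 0 ✓, 0 mod 7 = 0 ✓

x ≡ 0 (mod 126)


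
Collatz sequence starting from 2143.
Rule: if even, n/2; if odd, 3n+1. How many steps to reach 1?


2143 → 6430 → 3215 → 9646 → 4823 → 14470 → 7235 → 21706 → 10853 → 32560 → 16280 → 8140 → 4070 → 2035 → 6106 → 3053 → 9160 → 4580 → 2290 → 1145 → 3436 → 1718 → 859 → 2578 → 1289 → 3868 → 1934 → 967 → 2902 → 1451 → 4354 → 2177 → 6532 → 3266 → 1633 → 4900 → 2450 → 1225 → 3676 → 1838 → 919 → 2758 → 1379 → 4138 → 2069 → 6208 → 3104 → 1552 → 776 → 388 → 194 → 97 → 292 → 146 → 73 → 220 → 110 → 55 → 166 → 83 → 250 → 125 → 376 → 188 → 94 → 47 → 142 → 71 → 214 → 107 → 322 → 161 → 484 → 242 → 121 → 364 → 182 → 91 → 274 → 137 → 412 → 206 → 103 → 310 → 155 → 466 → 233 → 700 → 350 → 175 → 526 → 263 → 790 → 395 → 1186 → 593 → 1780 → 890 → 445 → 1336 → 668 → 334 → 167 → 502 → 251 → 754 → 377 → 1132 → 566 → 283 → 850 → 425 → 1276 → 638 → 319 → 958 → 479 → 1438 → 719 → 2158 → 1079 → 3238 → 1619 → 4858 → 2429 → 7288 → 3644 → 1822 → 911 → 2734 → 1367 → 4102 → 2051 → 6154 → 3077 → 9232 → 4616 → 2308 → 1154 → 577 → 1732 → 866 → 433 → 1300 → 650 → 325 → 976 → 488 → 244 → 122 → 61 → 184 → 92 → 46 → 23 → 70 → 35 → 106 → 53 → 160 → 80 → 40 → 20 → 10 → 5 → 16 → 8 → 4 → 2 → 1
Total steps = 169

169 steps


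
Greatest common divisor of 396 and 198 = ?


396 = 2 * 198 + 0
GCD = 198


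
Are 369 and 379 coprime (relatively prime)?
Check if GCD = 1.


Euclidean algorithm:
379 = 1 * 369 + 10
369 = 36 * 10 + 9
10 = 1 * 9 + 1
9 = 9 * 1 + 0
GCD(369, 379) = 1

Yes, coprime (GCD = 1)


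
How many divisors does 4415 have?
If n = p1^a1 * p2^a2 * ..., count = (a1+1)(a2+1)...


4415 = 5^1 × 883^1
d(4415) = (1+1) × (1+1) = 4

4 divisors


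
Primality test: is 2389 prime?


Check divisors up to sqrt(2389) = 48.8774
No divisors found.
2389 is prime.

Yes, 2389 is prime


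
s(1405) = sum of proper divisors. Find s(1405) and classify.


Proper divisors: 1, 5, 281
Sum = 1 + 5 + 281 = 287
287 < 1405 → deficient

s(1405) = 287 (deficient)


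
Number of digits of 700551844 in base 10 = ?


700551844 has 9 digits in base 10
floor(log10(700551844)) + 1 = floor(8.8454) + 1 = 9

9 digits (base 10)


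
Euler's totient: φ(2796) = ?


2796 = 2^2 × 3 × 233
Prime factors: 2, 3, 233
φ(2796) = 2796 × (1-1/2) × (1-1/3) × (1-1/233)
= 2796 × 1/2 × 2/3 × 232/233 = 928

φ(2796) = 928


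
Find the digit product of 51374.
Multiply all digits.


5 × 1 × 3 × 7 × 4 = 420


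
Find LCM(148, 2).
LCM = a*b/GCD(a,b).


GCD(148, 2) = 2
LCM = 148*2/2 = 296/2 = 148

LCM = 148


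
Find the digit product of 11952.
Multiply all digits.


1 × 1 × 9 × 5 × 2 = 90


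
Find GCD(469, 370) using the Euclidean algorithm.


469 = 1 * 370 + 99
370 = 3 * 99 + 73
99 = 1 * 73 + 26
73 = 2 * 26 + 21
26 = 1 * 21 + 5
21 = 4 * 5 + 1
5 = 5 * 1 + 0
GCD = 1


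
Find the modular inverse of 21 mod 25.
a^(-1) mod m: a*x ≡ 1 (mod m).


Use the extended Euclidean algorithm on (25, 21); each row r = 25*s + 21*t:
r=25, s=1, t=0
r=21, s=0, t=1
q=1: r=4, s=1, t=-1   [25*(1) + 21*(-1) = 4]
q=5: r=1, s=-5, t=6   [25*(-5) + 21*(6) = 1]
q=4: r=0, s=21, t=-25   [25*(21) + 21*(-25) = 0]
GCD = 1 with t = 6, so 21*(6) ≡ 1 (mod 25)
Inverse = 6 mod 25 = 6
Check: 21 * 6 = 126 ≡ 1 (mod 25)

21^(-1) ≡ 6 (mod 25)


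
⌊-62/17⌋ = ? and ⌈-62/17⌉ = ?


-62/17 = -3.6471
floor = -4
ceil = -3

floor = -4, ceil = -3


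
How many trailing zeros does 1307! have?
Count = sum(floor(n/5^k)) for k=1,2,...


floor(1307/5) = 261
floor(1307/25) = 52
floor(1307/125) = 10
floor(1307/625) = 2
Total = 325

325 trailing zeros


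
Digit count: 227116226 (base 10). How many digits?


227116226 has 9 digits in base 10
floor(log10(227116226)) + 1 = floor(8.3562) + 1 = 9

9 digits (base 10)


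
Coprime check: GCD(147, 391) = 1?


Euclidean algorithm:
391 = 2 * 147 + 97
147 = 1 * 97 + 50
97 = 1 * 50 + 47
50 = 1 * 47 + 3
47 = 15 * 3 + 2
3 = 1 * 2 + 1
2 = 2 * 1 + 0
GCD(147, 391) = 1

Yes, coprime (GCD = 1)


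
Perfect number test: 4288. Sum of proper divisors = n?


Proper divisors of 4288: 1, 2, 4, 8, 16, 32, 64, 67, 134, 268, 536, 1072, 2144
Sum = 1 + 2 + 4 + 8 + 16 + 32 + 64 + 67 + 134 + 268 + 536 + 1072 + 2144 = 4348

No, 4288 is not perfect (4348 ≠ 4288)


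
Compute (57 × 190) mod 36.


57 × 190 = 10830
10830 mod 36 = 30


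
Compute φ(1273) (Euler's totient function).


1273 = 19 × 67
Prime factors: 19, 67
φ(1273) = 1273 × (1-1/19) × (1-1/67)
= 1273 × 18/19 × 66/67 = 1188

φ(1273) = 1188


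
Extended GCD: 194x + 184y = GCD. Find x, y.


Tabular extended Euclidean (each row: r = 194*s + 184*t):
r=194, s=1, t=0
r=184, s=0, t=1
q=1: r=10, s=1, t=-1   [194*(1) + 184*(-1) = 10]
q=18: r=4, s=-18, t=19   [194*(-18) + 184*(19) = 4]
q=2: r=2, s=37, t=-39   [194*(37) + 184*(-39) = 2]
q=2: r=0, s=-92, t=97   [194*(-92) + 184*(97) = 0]
GCD = 2; from the row with r=2: x=37, y=-39
Check: 194*(37) + 184*(-39) = 7178 - 7176 = 2

GCD = 2, x = 37, y = -39


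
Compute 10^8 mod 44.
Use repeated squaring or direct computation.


10^1 mod 44 = 10
10^2 mod 44 = 12
10^3 mod 44 = 32
10^4 mod 44 = 12
10^5 mod 44 = 32
10^6 mod 44 = 12
10^7 mod 44 = 32
10^8 mod 44 = 12


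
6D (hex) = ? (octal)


6D (base 16) = 109 (decimal)
109 (decimal) = 155 (base 8)


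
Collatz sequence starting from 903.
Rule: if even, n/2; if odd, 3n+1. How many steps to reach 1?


903 → 2710 → 1355 → 4066 → 2033 → 6100 → 3050 → 1525 → 4576 → 2288 → 1144 → 572 → 286 → 143 → 430 → 215 → 646 → 323 → 970 → 485 → 1456 → 728 → 364 → 182 → 91 → 274 → 137 → 412 → 206 → 103 → 310 → 155 → 466 → 233 → 700 → 350 → 175 → 526 → 263 → 790 → 395 → 1186 → 593 → 1780 → 890 → 445 → 1336 → 668 → 334 → 167 → 502 → 251 → 754 → 377 → 1132 → 566 → 283 → 850 → 425 → 1276 → 638 → 319 → 958 → 479 → 1438 → 719 → 2158 → 1079 → 3238 → 1619 → 4858 → 2429 → 7288 → 3644 → 1822 → 911 → 2734 → 1367 → 4102 → 2051 → 6154 → 3077 → 9232 → 4616 → 2308 → 1154 → 577 → 1732 → 866 → 433 → 1300 → 650 → 325 → 976 → 488 → 244 → 122 → 61 → 184 → 92 → 46 → 23 → 70 → 35 → 106 → 53 → 160 → 80 → 40 → 20 → 10 → 5 → 16 → 8 → 4 → 2 → 1
Total steps = 116

116 steps


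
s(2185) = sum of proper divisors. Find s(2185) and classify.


Proper divisors: 1, 5, 19, 23, 95, 115, 437
Sum = 1 + 5 + 19 + 23 + 95 + 115 + 437 = 695
695 < 2185 → deficient

s(2185) = 695 (deficient)


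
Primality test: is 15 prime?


15 / 3 = 5 (exact division)
15 is NOT prime.

No, 15 is not prime


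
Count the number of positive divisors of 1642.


1642 = 2^1 × 821^1
d(1642) = (1+1) × (1+1) = 4

4 divisors


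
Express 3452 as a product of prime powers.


3452 / 2 = 1726
1726 / 2 = 863
863 / 863 = 1
3452 = 2^2 × 863


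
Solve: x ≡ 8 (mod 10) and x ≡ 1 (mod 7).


M = 10*7 = 70
M1 = M/10 = 7, M2 = M/7 = 10
M1^(-1) mod 10 = 3, M2^(-1) mod 7 = 5
x = 8*7*3 + 1*10*5 = 218
218 mod 70 = 8
Check: 8 mod 10 = 8 ✓, 8 mod 7 = 1 ✓

x ≡ 8 (mod 70)


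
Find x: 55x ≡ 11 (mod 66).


GCD(55, 66) = 11 divides 11
Divide: 5x ≡ 1 (mod 6)
x ≡ 5 (mod 6)


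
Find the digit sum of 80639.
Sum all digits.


8 + 0 + 6 + 3 + 9 = 26


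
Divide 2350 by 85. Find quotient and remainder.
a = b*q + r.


2350 = 85 * 27 + 55
Check: 2295 + 55 = 2350

q = 27, r = 55


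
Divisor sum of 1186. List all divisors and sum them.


Divisors of 1186: 1, 2, 593, 1186
Sum = 1 + 2 + 593 + 1186 = 1782

σ(1186) = 1782


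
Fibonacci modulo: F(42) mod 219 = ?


F(k) mod 219 for k=1..42:
1, 1, 2, 3, 5, 8, 13, 21, 34, 55, 89, 144, 14, 158, 172, 111, 64, 175, 20, 195, 215, 191, 187, 159, 127, 67, 194, 42, 17, 59, 76, 135, 211, 127, 119, 27, 146, 173, 100, 54, 154, 208
F(42) mod 219 = 208


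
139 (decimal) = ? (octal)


139 (base 10) = 139 (decimal)
139 (decimal) = 213 (base 8)


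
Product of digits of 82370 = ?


8 × 2 × 3 × 7 × 0 = 0


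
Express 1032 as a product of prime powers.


1032 / 2 = 516
516 / 2 = 258
258 / 2 = 129
129 / 3 = 43
43 / 43 = 1
1032 = 2^3 × 3 × 43


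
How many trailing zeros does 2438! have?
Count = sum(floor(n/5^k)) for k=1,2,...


floor(2438/5) = 487
floor(2438/25) = 97
floor(2438/125) = 19
floor(2438/625) = 3
Total = 606

606 trailing zeros


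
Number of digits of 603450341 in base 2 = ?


603450341 in base 2 = 100011111101111110101111100101
Number of digits = 30

30 digits (base 2)


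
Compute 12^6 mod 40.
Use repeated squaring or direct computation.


12^1 mod 40 = 12
12^2 mod 40 = 24
12^3 mod 40 = 8
12^4 mod 40 = 16
12^5 mod 40 = 32
12^6 mod 40 = 24


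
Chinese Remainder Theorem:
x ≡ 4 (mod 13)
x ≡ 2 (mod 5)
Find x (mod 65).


M = 13*5 = 65
M1 = M/13 = 5, M2 = M/5 = 13
M1^(-1) mod 13 = 8, M2^(-1) mod 5 = 2
x = 4*5*8 + 2*13*2 = 212
212 mod 65 = 17
Check: 17 mod 13 = 4 ✓, 17 mod 5 = 2 ✓

x ≡ 17 (mod 65)


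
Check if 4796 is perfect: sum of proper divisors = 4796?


Proper divisors of 4796: 1, 2, 4, 11, 22, 44, 109, 218, 436, 1199, 2398
Sum = 1 + 2 + 4 + 11 + 22 + 44 + 109 + 218 + 436 + 1199 + 2398 = 4444

No, 4796 is not perfect (4444 ≠ 4796)


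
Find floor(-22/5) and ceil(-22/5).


-22/5 = -4.4000
floor = -5
ceil = -4

floor = -5, ceil = -4


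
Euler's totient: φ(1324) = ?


1324 = 2^2 × 331
Prime factors: 2, 331
φ(1324) = 1324 × (1-1/2) × (1-1/331)
= 1324 × 1/2 × 330/331 = 660

φ(1324) = 660


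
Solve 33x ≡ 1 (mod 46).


GCD(33, 46) = 1, unique solution
a^(-1) mod 46 = 7
x = 7 * 1 mod 46 = 7

x ≡ 7 (mod 46)


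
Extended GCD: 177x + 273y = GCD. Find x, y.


Tabular extended Euclidean (each row: r = 177*s + 273*t):
r=177, s=1, t=0
r=273, s=0, t=1
q=0: r=177, s=1, t=0   [177*(1) + 273*(0) = 177]
q=1: r=96, s=-1, t=1   [177*(-1) + 273*(1) = 96]
q=1: r=81, s=2, t=-1   [177*(2) + 273*(-1) = 81]
q=1: r=15, s=-3, t=2   [177*(-3) + 273*(2) = 15]
q=5: r=6, s=17, t=-11   [177*(17) + 273*(-11) = 6]
q=2: r=3, s=-37, t=24   [177*(-37) + 273*(24) = 3]
q=2: r=0, s=91, t=-59   [177*(91) + 273*(-59) = 0]
GCD = 3; from the row with r=3: x=-37, y=24
Check: 177*(-37) + 273*(24) = -6549 + 6552 = 3

GCD = 3, x = -37, y = 24


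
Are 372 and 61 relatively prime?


Euclidean algorithm:
372 = 6 * 61 + 6
61 = 10 * 6 + 1
6 = 6 * 1 + 0
GCD(372, 61) = 1

Yes, coprime (GCD = 1)


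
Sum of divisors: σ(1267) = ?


Divisors of 1267: 1, 7, 181, 1267
Sum = 1 + 7 + 181 + 1267 = 1456

σ(1267) = 1456


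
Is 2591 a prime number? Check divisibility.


Check divisors up to sqrt(2591) = 50.9019
No divisors found.
2591 is prime.

Yes, 2591 is prime


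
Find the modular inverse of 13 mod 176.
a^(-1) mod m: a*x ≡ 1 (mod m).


Use the extended Euclidean algorithm on (176, 13); each row r = 176*s + 13*t:
r=176, s=1, t=0
r=13, s=0, t=1
q=13: r=7, s=1, t=-13   [176*(1) + 13*(-13) = 7]
q=1: r=6, s=-1, t=14   [176*(-1) + 13*(14) = 6]
q=1: r=1, s=2, t=-27   [176*(2) + 13*(-27) = 1]
q=6: r=0, s=-13, t=176   [176*(-13) + 13*(176) = 0]
GCD = 1 with t = -27, so 13*(-27) ≡ 1 (mod 176)
Inverse = -27 mod 176 = 149
Check: 13 * 149 = 1937 ≡ 1 (mod 176)

13^(-1) ≡ 149 (mod 176)


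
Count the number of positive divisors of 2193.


2193 = 3^1 × 17^1 × 43^1
d(2193) = (1+1) × (1+1) × (1+1) = 8

8 divisors
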